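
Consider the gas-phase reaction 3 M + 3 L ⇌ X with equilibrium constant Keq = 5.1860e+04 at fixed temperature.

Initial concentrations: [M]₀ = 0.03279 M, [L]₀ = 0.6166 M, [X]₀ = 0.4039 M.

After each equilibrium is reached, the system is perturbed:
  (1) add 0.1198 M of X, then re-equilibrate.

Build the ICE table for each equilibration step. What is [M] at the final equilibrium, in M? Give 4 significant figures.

[M]_eq = 0.03492 M

Q₀ = 4.8870e+04 vs Keq = 5.1860e+04 ⇒ Q<K, forward
Step 1:
                  M         L         X
  Initial   0.03279    0.6166    0.4039
  Change  -6.0579e-04 -6.0579e-04 2.0193e-04
  Equil     0.03218     0.616    0.4041
  solve Keq expr → x = 2.0193e-04; check Q = 5.1860e+04
Then add 0.1198 M of X.
Step 2:
                  M         L         X
  Initial   0.03218     0.616    0.5239
  Change   0.002734  0.002734 -9.1138e-04
  Equil     0.03492    0.6187     0.523
  solve Keq expr → x = -9.1138e-04; check Q = 5.1860e+04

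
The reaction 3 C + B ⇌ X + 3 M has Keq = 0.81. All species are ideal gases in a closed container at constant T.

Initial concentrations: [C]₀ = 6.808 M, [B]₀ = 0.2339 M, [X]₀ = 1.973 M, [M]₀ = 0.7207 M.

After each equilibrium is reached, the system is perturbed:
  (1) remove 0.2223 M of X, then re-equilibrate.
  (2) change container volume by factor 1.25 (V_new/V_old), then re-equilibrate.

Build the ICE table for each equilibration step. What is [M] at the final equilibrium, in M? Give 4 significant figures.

[M]_eq = 1.078 M

Q₀ = 0.01001 vs Keq = 0.81 ⇒ Q<K, forward
Step 1:
                   C          B          X          M
  Initial      6.808     0.2339      1.973     0.7207
  Change     -0.6197    -0.2066     0.2066     0.6197
  Equil        6.188    0.02734       2.18       1.34
  solve Keq expr → x = 0.2066; check Q = 0.81
Then remove 0.2223 M of X.
Step 2:
                   C          B          X          M
  Initial      6.188    0.02734      1.957       1.34
  Change   -0.006887  -0.002296   0.002296   0.006887
  Equil        6.181    0.02505       1.96      1.347
  solve Keq expr → x = 0.002296; check Q = 0.81
Then change container volume by factor 1.25 (V_new/V_old).
Step 3:
                   C          B          X          M
  Initial      4.945    0.02004      1.568      1.078
  Change           0          0          0          0
  Equil        4.945    0.02004      1.568      1.078
  solve Keq expr → x = 0; check Q = 0.81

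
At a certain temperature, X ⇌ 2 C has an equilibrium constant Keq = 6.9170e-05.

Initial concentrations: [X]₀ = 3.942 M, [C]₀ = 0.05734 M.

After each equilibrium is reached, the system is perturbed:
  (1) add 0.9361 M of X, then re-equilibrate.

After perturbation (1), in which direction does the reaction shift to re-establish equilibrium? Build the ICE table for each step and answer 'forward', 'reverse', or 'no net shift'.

Direction: forward

Q₀ = 8.3406e-04 vs Keq = 6.9170e-05 ⇒ Q>K, reverse
Step 1:
                    X           C
  I             3.942     0.05734
  C           0.02039    -0.04078
  E             3.962     0.01656
  solve Keq expr → x = -0.02039; check Q = 6.9170e-05
Then add 0.9361 M of X.
Step 2:
                    X           C
  I             4.898     0.01656
  C       -9.2512e-04     0.00185
  E             4.898     0.01841
  solve Keq expr → x = 9.2512e-04; check Q = 6.9170e-05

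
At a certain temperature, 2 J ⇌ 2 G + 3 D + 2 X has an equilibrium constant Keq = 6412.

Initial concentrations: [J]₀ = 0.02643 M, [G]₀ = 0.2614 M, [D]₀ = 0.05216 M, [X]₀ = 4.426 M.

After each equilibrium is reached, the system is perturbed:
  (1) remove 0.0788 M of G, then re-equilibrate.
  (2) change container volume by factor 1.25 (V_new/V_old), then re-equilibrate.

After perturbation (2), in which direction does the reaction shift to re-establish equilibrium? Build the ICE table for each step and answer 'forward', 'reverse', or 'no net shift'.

Q₀ = 0.2719 vs Keq = 6412 ⇒ Q<K, forward
Step 1:
                  J         G         D         X
  init      0.02643    0.2614   0.05216     4.426
  Δ        -0.02599   0.02599   0.03899   0.02599
  eq      4.3968e-04    0.2874   0.09115     4.452
  solve Keq expr → x = 0.013; check Q = 6412
Then remove 0.0788 M of G.
Step 2:
                  J         G         D         X
  init    4.3968e-04    0.2086   0.09115     4.452
  Δ       -1.1942e-04 1.1942e-04 1.7913e-04 1.1942e-04
  eq      3.2025e-04    0.2087   0.09132     4.452
  solve Keq expr → x = 5.9711e-05; check Q = 6412
Then change container volume by factor 1.25 (V_new/V_old).
Step 3:
                  J         G         D         X
  init    2.5620e-04     0.167   0.07306     3.562
  Δ       -1.0895e-04 1.0895e-04 1.6343e-04 1.0895e-04
  eq      1.4725e-04    0.1671   0.07322     3.562
  solve Keq expr → x = 5.4475e-05; check Q = 6412

Direction: forward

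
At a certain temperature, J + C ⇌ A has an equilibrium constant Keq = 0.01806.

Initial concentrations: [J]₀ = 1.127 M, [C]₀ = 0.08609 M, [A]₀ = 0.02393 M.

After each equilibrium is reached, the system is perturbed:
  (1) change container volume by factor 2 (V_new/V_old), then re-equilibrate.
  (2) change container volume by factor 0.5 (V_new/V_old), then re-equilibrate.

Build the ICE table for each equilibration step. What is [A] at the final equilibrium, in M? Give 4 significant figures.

Q₀ = 0.2466 vs Keq = 0.01806 ⇒ Q>K, reverse
Step 1:
                   J          C          A
  I            1.127    0.08609    0.02393
  C          0.02169    0.02169   -0.02169
  E            1.149     0.1078   0.002236
  solve Keq expr → x = -0.02169; check Q = 0.01806
Then change container volume by factor 2 (V_new/V_old).
Step 2:
                   J          C          A
  I           0.5743    0.05389   0.001118
  C       5.5273e-04 5.5273e-04 -5.5273e-04
  E           0.5749    0.05444 5.6528e-04
  solve Keq expr → x = -5.5273e-04; check Q = 0.01806
Then change container volume by factor 0.5 (V_new/V_old).
Step 3:
                   J          C          A
  I             1.15     0.1089   0.001131
  C        -0.001105  -0.001105   0.001105
  E            1.149     0.1078   0.002236
  solve Keq expr → x = 0.001105; check Q = 0.01806

[A]_eq = 0.002236 M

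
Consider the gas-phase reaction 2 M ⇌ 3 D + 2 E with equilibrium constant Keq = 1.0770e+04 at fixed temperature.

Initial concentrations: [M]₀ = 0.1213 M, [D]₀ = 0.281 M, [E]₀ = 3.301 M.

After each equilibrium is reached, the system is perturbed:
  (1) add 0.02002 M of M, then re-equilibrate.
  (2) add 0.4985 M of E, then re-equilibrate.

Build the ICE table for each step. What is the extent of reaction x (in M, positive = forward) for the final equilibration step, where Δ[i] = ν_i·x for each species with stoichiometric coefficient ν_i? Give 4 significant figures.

x = -7.4431e-04 M

Q₀ = 16.43 vs Keq = 1.0770e+04 ⇒ Q<K, forward
Step 1:
                   M          D          E
  Initial     0.1213      0.281      3.301
  Change     -0.1114     0.1672     0.1114
  Equil     0.009865     0.4482      3.412
  solve Keq expr → x = 0.05572; check Q = 1.0770e+04
Then add 0.02002 M of M.
Step 2:
                   M          D          E
  Initial    0.02988     0.4482      3.412
  Change      -0.019    0.02851      0.019
  Equil      0.01088     0.4767      3.431
  solve Keq expr → x = 0.009502; check Q = 1.0770e+04
Then add 0.4985 M of E.
Step 3:
                   M          D          E
  Initial    0.01088     0.4767       3.93
  Change    0.001489  -0.002233  -0.001489
  Equil      0.01237     0.4744      3.928
  solve Keq expr → x = -7.4431e-04; check Q = 1.0770e+04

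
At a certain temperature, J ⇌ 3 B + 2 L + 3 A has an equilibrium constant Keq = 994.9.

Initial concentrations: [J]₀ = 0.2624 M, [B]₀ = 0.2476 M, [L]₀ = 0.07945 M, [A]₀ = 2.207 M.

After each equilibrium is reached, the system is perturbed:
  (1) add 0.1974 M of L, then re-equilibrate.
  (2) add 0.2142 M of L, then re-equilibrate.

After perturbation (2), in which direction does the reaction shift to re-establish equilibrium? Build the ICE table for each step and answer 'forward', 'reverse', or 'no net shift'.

Direction: reverse

Q₀ = 0.003925 vs Keq = 994.9 ⇒ Q<K, forward
Step 1:
                  J         B         L         A
  init       0.2624    0.2476   0.07945     2.207
  Δ         -0.2532    0.7596    0.5064    0.7596
  eq       0.009202     1.007    0.5858     2.967
  solve Keq expr → x = 0.2532; check Q = 994.9
Then add 0.1974 M of L.
Step 2:
                  J         B         L         A
  init     0.009202     1.007    0.7832     2.967
  Δ        0.005708  -0.01712  -0.01142  -0.01712
  eq        0.01491    0.9901    0.7718     2.949
  solve Keq expr → x = -0.005708; check Q = 994.9
Then add 0.2142 M of L.
Step 3:
                  J         B         L         A
  init      0.01491    0.9901     0.986     2.949
  Δ        0.006849  -0.02055   -0.0137  -0.02055
  eq        0.02176    0.9695    0.9723     2.929
  solve Keq expr → x = -0.006849; check Q = 994.9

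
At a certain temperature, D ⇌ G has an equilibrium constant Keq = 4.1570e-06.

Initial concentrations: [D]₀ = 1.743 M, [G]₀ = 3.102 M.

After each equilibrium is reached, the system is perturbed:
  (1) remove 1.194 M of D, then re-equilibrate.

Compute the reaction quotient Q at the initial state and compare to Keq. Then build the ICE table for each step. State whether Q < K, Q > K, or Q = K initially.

Q₀ = 1.78 vs Keq = 4.1570e-06 ⇒ Q>K, reverse
Step 1:
                   D          G
  Initial      1.743      3.102
  Change       3.102     -3.102
  Equil        4.845 2.0141e-05
  solve Keq expr → x = -3.102; check Q = 4.1570e-06
Then remove 1.194 M of D.
Step 2:
                   D          G
  Initial      3.651 2.0141e-05
  Change  4.9634e-06 -4.9634e-06
  Equil        3.651 1.5177e-05
  solve Keq expr → x = -4.9634e-06; check Q = 4.1570e-06

Q₀ = 1.78; Q > K (proceeds reverse)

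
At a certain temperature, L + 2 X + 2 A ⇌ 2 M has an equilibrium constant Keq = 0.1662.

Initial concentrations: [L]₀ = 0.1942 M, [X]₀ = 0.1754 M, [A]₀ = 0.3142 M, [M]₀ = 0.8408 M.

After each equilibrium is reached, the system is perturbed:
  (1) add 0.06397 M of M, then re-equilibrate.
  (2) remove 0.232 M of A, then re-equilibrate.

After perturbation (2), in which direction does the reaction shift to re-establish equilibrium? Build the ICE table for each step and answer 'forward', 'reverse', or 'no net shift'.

Q₀ = 1199 vs Keq = 0.1662 ⇒ Q>K, reverse
Step 1:
                   L          X          A          M
  init        0.1942     0.1754     0.3142     0.8408
  Δ           0.3118     0.6235     0.6235    -0.6235
  eq           0.506     0.7989     0.9377     0.2173
  solve Keq expr → x = -0.3118; check Q = 0.1662
Then add 0.06397 M of M.
Step 2:
                   L          X          A          M
  init         0.506     0.7989     0.9377     0.2812
  Δ          0.01961    0.03922    0.03922   -0.03922
  eq          0.5256     0.8382      0.977      0.242
  solve Keq expr → x = -0.01961; check Q = 0.1662
Then remove 0.232 M of A.
Step 3:
                   L          X          A          M
  init        0.5256     0.8382      0.745      0.242
  Δ          0.01826    0.03651    0.03651   -0.03651
  eq          0.5438     0.8747     0.7815     0.2055
  solve Keq expr → x = -0.01826; check Q = 0.1662

Direction: reverse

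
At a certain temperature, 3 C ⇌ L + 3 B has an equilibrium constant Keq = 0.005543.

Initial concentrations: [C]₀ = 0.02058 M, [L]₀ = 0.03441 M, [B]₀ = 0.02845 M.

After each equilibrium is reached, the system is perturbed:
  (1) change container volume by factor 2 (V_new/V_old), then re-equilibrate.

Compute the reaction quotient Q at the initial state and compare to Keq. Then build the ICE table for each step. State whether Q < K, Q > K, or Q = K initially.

Q₀ = 0.09091; Q > K (proceeds reverse)

Q₀ = 0.09091 vs Keq = 0.005543 ⇒ Q>K, reverse
Step 1:
                   C          L          B
  Initial    0.02058    0.03441    0.02845
  Change     0.01076  -0.003587   -0.01076
  Equil      0.03134    0.03082    0.01769
  solve Keq expr → x = -0.003587; check Q = 0.005543
Then change container volume by factor 2 (V_new/V_old).
Step 2:
                   C          L          B
  Initial    0.01567    0.01541   0.008845
  Change   -0.001289 4.2966e-04   0.001289
  Equil      0.01438    0.01584    0.01013
  solve Keq expr → x = 4.2966e-04; check Q = 0.005543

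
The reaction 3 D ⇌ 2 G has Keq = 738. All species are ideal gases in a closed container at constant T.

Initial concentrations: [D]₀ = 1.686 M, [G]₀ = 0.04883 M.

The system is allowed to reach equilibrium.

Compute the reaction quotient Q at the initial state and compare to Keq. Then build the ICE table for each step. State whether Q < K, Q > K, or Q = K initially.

Q₀ = 4.9751e-04 vs Keq = 738 ⇒ Q<K, forward
Step 1:
                  D         G
  I           1.686   0.04883
  C          -1.568     1.046
  E          0.1175     1.094
  solve Keq expr → x = 0.5228; check Q = 738

Q₀ = 4.9751e-04; Q < K (proceeds forward)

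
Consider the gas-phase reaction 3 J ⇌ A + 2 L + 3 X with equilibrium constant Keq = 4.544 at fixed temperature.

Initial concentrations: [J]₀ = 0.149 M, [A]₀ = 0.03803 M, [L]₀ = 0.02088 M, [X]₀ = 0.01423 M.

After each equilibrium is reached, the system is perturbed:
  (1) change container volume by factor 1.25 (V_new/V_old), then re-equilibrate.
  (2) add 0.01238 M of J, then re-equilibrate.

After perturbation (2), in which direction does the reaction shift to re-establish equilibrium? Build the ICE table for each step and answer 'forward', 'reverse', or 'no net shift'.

Direction: forward

Q₀ = 1.4443e-08 vs Keq = 4.544 ⇒ Q<K, forward
Step 1:
                  J         A         L         X
  init        0.149   0.03803   0.02088   0.01423
  Δ         -0.1394   0.04648   0.09296    0.1394
  eq       0.009563   0.08451    0.1138    0.1537
  solve Keq expr → x = 0.04648; check Q = 4.544
Then change container volume by factor 1.25 (V_new/V_old).
Step 2:
                  J         A         L         X
  init      0.00765   0.06761   0.09107    0.1229
  Δ       -0.001404 4.6784e-04 9.3569e-04  0.001404
  eq       0.006247   0.06808   0.09201    0.1243
  solve Keq expr → x = 4.6784e-04; check Q = 4.544
Then add 0.01238 M of J.
Step 3:
                  J         A         L         X
  init      0.01863   0.06808   0.09201    0.1243
  Δ        -0.01131  0.003771  0.007543   0.01131
  eq       0.007313   0.07185   0.09955    0.1357
  solve Keq expr → x = 0.003771; check Q = 4.544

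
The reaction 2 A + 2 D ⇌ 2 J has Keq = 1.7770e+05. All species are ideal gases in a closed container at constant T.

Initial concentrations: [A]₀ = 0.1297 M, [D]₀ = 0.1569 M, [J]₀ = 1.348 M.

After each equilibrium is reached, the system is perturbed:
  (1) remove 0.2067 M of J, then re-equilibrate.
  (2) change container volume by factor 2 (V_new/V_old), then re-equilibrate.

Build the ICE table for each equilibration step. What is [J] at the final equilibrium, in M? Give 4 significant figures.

Q₀ = 4388 vs Keq = 1.7770e+05 ⇒ Q<K, forward
Step 1:
                    A           D           J
  init         0.1297      0.1569       1.348
  Δ          -0.08346    -0.08346     0.08346
  eq          0.04624     0.07344       1.431
  solve Keq expr → x = 0.04173; check Q = 1.7770e+05
Then remove 0.2067 M of J.
Step 2:
                    A           D           J
  init        0.04624     0.07344       1.225
  Δ         -0.004159   -0.004159    0.004159
  eq          0.04208     0.06928       1.229
  solve Keq expr → x = 0.00208; check Q = 1.7770e+05
Then change container volume by factor 2 (V_new/V_old).
Step 3:
                    A           D           J
  init        0.02104     0.03464      0.6145
  Δ           0.01061     0.01061    -0.01061
  eq          0.03165     0.04525      0.6038
  solve Keq expr → x = -0.005307; check Q = 1.7770e+05

[J]_eq = 0.6038 M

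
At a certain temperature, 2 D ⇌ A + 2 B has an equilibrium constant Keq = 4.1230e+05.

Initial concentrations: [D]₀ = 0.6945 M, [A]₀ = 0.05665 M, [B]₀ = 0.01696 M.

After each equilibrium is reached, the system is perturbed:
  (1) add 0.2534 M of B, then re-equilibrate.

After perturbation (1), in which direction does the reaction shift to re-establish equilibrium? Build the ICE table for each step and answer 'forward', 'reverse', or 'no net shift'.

Direction: reverse

Q₀ = 3.3784e-05 vs Keq = 4.1230e+05 ⇒ Q<K, forward
Step 1:
                  D         A         B
  I          0.6945   0.05665   0.01696
  C         -0.6938    0.3469    0.6938
  E       7.0317e-04    0.4035    0.7108
  solve Keq expr → x = 0.3469; check Q = 4.1230e+05
Then add 0.2534 M of B.
Step 2:
                  D         A         B
  I       7.0317e-04    0.4035    0.9642
  C       2.5030e-04 -1.2515e-04 -2.5030e-04
  E       9.5347e-04    0.4034    0.9639
  solve Keq expr → x = -1.2515e-04; check Q = 4.1230e+05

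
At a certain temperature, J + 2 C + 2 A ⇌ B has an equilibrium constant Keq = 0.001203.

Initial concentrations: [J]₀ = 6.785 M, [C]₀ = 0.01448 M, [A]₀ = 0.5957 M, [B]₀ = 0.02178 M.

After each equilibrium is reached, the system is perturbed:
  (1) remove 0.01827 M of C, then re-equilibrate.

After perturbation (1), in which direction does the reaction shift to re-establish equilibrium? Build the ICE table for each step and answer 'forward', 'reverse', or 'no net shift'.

Q₀ = 43.14 vs Keq = 0.001203 ⇒ Q>K, reverse
Step 1:
                    J           C           A           B
  Initial       6.785     0.01448      0.5957     0.02178
  Change      0.02177     0.04354     0.04354    -0.02177
  Equil         6.807     0.05802      0.6392  1.1263e-05
  solve Keq expr → x = -0.02177; check Q = 0.001203
Then remove 0.01827 M of C.
Step 2:
                    J           C           A           B
  Initial       6.807     0.03975      0.6392  1.1263e-05
  Change   5.9732e-06  1.1946e-05  1.1946e-05 -5.9732e-06
  Equil         6.807     0.03976      0.6392  5.2897e-06
  solve Keq expr → x = -5.9732e-06; check Q = 0.001203

Direction: reverse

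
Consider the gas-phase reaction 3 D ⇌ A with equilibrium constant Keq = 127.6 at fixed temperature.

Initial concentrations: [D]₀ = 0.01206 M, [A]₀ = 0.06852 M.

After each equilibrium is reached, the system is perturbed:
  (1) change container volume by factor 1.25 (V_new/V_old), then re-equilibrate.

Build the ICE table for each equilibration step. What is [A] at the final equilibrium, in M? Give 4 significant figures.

Q₀ = 3.9064e+04 vs Keq = 127.6 ⇒ Q>K, reverse
Step 1:
                  D         A
  init      0.01206   0.06852
  Δ         0.06033  -0.02011
  eq        0.07239   0.04841
  solve Keq expr → x = -0.02011; check Q = 127.6
Then change container volume by factor 1.25 (V_new/V_old).
Step 2:
                  D         A
  init      0.05791   0.03873
  Δ        0.007759 -0.002586
  eq        0.06567   0.03614
  solve Keq expr → x = -0.002586; check Q = 127.6

[A]_eq = 0.03614 M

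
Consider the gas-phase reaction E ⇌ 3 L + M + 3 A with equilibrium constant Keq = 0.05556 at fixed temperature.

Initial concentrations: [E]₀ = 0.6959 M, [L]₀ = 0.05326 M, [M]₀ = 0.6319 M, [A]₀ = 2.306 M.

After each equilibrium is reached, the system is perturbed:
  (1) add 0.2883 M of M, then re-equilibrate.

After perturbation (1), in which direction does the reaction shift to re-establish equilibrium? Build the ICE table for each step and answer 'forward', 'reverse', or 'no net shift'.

Direction: reverse

Q₀ = 0.001682 vs Keq = 0.05556 ⇒ Q<K, forward
Step 1:
                    E           L           M           A
  Initial      0.6959     0.05326      0.6319       2.306
  Change     -0.03486      0.1046     0.03486      0.1046
  Equil         0.661      0.1578      0.6668       2.411
  solve Keq expr → x = 0.03486; check Q = 0.05556
Then add 0.2883 M of M.
Step 2:
                    E           L           M           A
  Initial       0.661      0.1578      0.9551       2.411
  Change     0.005406    -0.01622   -0.005406    -0.01622
  Equil        0.6664      0.1416      0.9497       2.394
  solve Keq expr → x = -0.005406; check Q = 0.05556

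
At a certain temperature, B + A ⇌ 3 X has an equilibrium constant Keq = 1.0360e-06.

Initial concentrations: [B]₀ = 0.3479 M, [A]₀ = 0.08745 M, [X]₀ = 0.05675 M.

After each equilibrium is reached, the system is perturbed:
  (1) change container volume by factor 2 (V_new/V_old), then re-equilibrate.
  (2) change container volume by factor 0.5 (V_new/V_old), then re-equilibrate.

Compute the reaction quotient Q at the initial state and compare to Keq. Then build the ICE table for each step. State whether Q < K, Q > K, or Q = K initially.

Q₀ = 0.006007 vs Keq = 1.0360e-06 ⇒ Q>K, reverse
Step 1:
                  B         A         X
  init       0.3479   0.08745   0.05675
  Δ         0.01778   0.01778  -0.05333
  eq         0.3657    0.1052  0.003416
  solve Keq expr → x = -0.01778; check Q = 1.0360e-06
Then change container volume by factor 2 (V_new/V_old).
Step 2:
                  B         A         X
  init       0.1828   0.05261  0.001708
  Δ       -1.4712e-04 -1.4712e-04 4.4137e-04
  eq         0.1827   0.05247  0.002149
  solve Keq expr → x = 1.4712e-04; check Q = 1.0360e-06
Then change container volume by factor 0.5 (V_new/V_old).
Step 3:
                  B         A         X
  init       0.3654    0.1049  0.004299
  Δ       2.9425e-04 2.9425e-04 -8.8275e-04
  eq         0.3657    0.1052  0.003416
  solve Keq expr → x = -2.9425e-04; check Q = 1.0360e-06

Q₀ = 0.006007; Q > K (proceeds reverse)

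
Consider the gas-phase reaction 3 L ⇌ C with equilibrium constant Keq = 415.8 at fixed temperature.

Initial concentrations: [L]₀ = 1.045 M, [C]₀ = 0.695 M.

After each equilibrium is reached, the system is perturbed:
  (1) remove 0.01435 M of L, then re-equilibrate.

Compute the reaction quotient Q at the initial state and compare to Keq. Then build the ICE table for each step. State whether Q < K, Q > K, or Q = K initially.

Q₀ = 0.609 vs Keq = 415.8 ⇒ Q<K, forward
Step 1:
                   L          C
  init         1.045      0.695
  Δ          -0.9111     0.3037
  eq          0.1339     0.9987
  solve Keq expr → x = 0.3037; check Q = 415.8
Then remove 0.01435 M of L.
Step 2:
                   L          C
  init        0.1196     0.9987
  Δ          0.01414  -0.004713
  eq          0.1337      0.994
  solve Keq expr → x = -0.004713; check Q = 415.8

Q₀ = 0.609; Q < K (proceeds forward)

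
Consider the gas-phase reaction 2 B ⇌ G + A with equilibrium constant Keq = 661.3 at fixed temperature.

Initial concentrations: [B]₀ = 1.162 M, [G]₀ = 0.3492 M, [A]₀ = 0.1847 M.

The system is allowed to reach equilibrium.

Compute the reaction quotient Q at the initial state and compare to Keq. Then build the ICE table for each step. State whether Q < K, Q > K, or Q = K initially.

Q₀ = 0.04777; Q < K (proceeds forward)

Q₀ = 0.04777 vs Keq = 661.3 ⇒ Q<K, forward
Step 1:
                   B          G          A
  Initial      1.162     0.3492     0.1847
  Change       -1.13     0.5649     0.5649
  Equil      0.03219     0.9141     0.7496
  solve Keq expr → x = 0.5649; check Q = 661.3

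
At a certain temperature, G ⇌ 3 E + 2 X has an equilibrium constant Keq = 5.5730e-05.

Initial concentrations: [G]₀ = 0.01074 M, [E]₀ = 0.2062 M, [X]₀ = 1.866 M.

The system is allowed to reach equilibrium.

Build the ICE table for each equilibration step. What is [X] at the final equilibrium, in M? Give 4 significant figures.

[X]_eq = 1.736 M

Q₀ = 2.842 vs Keq = 5.5730e-05 ⇒ Q>K, reverse
Step 1:
                   G          E          X
  init       0.01074     0.2062      1.866
  Δ            0.065     -0.195      -0.13
  eq         0.07574    0.01119      1.736
  solve Keq expr → x = -0.065; check Q = 5.5730e-05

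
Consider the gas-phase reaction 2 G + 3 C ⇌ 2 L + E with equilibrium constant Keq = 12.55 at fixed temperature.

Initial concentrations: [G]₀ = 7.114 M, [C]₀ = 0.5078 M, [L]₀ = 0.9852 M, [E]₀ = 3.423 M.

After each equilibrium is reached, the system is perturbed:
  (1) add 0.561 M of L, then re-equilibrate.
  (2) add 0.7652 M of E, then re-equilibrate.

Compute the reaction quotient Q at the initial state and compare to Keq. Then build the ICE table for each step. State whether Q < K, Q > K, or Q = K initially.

Q₀ = 0.5014 vs Keq = 12.55 ⇒ Q<K, forward
Step 1:
                   G          C          L          E
  I            7.114     0.5078     0.9852      3.423
  C          -0.2035    -0.3052     0.2035     0.1017
  E            6.911     0.2026      1.189      3.525
  solve Keq expr → x = 0.1017; check Q = 12.55
Then add 0.561 M of L.
Step 2:
                   G          C          L          E
  I            6.911     0.2026       1.75      3.525
  C          0.03637    0.05455   -0.03637   -0.01818
  E            6.947     0.2571      1.713      3.507
  solve Keq expr → x = -0.01818; check Q = 12.55
Then add 0.7652 M of E.
Step 3:
                   G          C          L          E
  I            6.947     0.2571      1.713      4.272
  C          0.01064    0.01596   -0.01064  -0.005319
  E            6.958     0.2731      1.703      4.266
  solve Keq expr → x = -0.005319; check Q = 12.55

Q₀ = 0.5014; Q < K (proceeds forward)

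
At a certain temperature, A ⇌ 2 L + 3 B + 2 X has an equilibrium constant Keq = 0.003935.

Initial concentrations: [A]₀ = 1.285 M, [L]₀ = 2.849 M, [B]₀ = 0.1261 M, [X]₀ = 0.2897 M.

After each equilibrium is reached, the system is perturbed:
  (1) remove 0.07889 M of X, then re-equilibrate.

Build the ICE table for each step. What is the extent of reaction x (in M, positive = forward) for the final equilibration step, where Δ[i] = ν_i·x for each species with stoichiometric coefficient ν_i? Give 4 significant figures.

Q₀ = 0.001063 vs Keq = 0.003935 ⇒ Q<K, forward
Step 1:
                  A         L         B         X
  Initial     1.285     2.849    0.1261    0.2897
  Change   -0.01747   0.03495   0.05242   0.03495
  Equil       1.268     2.884    0.1785    0.3246
  solve Keq expr → x = 0.01747; check Q = 0.003935
Then remove 0.07889 M of X.
Step 2:
                  A         L         B         X
  Initial     1.268     2.884    0.1785    0.2458
  Change  -0.008565   0.01713   0.02569   0.01713
  Equil       1.259     2.901    0.2042    0.2629
  solve Keq expr → x = 0.008565; check Q = 0.003935

x = 0.008565 M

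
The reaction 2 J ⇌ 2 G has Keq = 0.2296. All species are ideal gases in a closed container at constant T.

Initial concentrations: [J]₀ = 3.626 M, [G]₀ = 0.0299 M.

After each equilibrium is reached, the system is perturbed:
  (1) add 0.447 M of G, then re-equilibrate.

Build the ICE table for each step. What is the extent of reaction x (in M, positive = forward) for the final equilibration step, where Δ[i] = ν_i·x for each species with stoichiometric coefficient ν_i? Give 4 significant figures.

Q₀ = 6.7997e-05 vs Keq = 0.2296 ⇒ Q<K, forward
Step 1:
                   J          G
  init         3.626     0.0299
  Δ           -1.154      1.154
  eq           2.472      1.184
  solve Keq expr → x = 0.5772; check Q = 0.2296
Then add 0.447 M of G.
Step 2:
                   J          G
  init         2.472      1.631
  Δ           0.3022    -0.3022
  eq           2.774      1.329
  solve Keq expr → x = -0.1511; check Q = 0.2296

x = -0.1511 M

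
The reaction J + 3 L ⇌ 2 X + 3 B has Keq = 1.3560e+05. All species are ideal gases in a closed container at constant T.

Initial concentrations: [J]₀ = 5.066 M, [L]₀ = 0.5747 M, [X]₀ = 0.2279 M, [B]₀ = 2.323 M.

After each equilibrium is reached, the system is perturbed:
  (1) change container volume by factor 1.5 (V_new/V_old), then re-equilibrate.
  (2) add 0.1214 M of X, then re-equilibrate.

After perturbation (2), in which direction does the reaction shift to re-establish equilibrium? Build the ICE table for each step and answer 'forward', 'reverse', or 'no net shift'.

Direction: reverse

Q₀ = 0.6771 vs Keq = 1.3560e+05 ⇒ Q<K, forward
Step 1:
                   J          L          X          B
  I            5.066     0.5747     0.2279      2.323
  C          -0.1838    -0.5514     0.3676     0.5514
  E            4.882    0.02334     0.5955      2.874
  solve Keq expr → x = 0.1838; check Q = 1.3560e+05
Then change container volume by factor 1.5 (V_new/V_old).
Step 2:
                   J          L          X          B
  I            3.255    0.01556      0.397      1.916
  C       -6.4117e-04  -0.001924   0.001282   0.001924
  E            3.254    0.01364     0.3983      1.918
  solve Keq expr → x = 6.4117e-04; check Q = 1.3560e+05
Then add 0.1214 M of X.
Step 3:
                   J          L          X          B
  I            3.254    0.01364     0.5197      1.918
  C       8.6253e-04   0.002588  -0.001725  -0.002588
  E            3.255    0.01623     0.5179      1.916
  solve Keq expr → x = -8.6253e-04; check Q = 1.3560e+05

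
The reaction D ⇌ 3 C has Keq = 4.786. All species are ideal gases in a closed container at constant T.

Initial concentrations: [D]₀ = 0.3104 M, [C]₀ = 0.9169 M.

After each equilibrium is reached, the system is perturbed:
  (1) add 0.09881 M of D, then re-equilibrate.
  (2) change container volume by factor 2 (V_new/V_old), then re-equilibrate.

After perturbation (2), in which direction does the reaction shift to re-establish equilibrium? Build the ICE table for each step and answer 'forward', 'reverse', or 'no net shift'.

Q₀ = 2.483 vs Keq = 4.786 ⇒ Q<K, forward
Step 1:
                   D          C
  init        0.3104     0.9169
  Δ         -0.05211     0.1563
  eq          0.2583      1.073
  solve Keq expr → x = 0.05211; check Q = 4.786
Then add 0.09881 M of D.
Step 2:
                   D          C
  init        0.3571      1.073
  Δ          -0.0295     0.0885
  eq          0.3276      1.162
  solve Keq expr → x = 0.0295; check Q = 4.786
Then change container volume by factor 2 (V_new/V_old).
Step 3:
                   D          C
  init        0.1638     0.5809
  Δ         -0.06557     0.1967
  eq         0.09823     0.7776
  solve Keq expr → x = 0.06557; check Q = 4.786

Direction: forward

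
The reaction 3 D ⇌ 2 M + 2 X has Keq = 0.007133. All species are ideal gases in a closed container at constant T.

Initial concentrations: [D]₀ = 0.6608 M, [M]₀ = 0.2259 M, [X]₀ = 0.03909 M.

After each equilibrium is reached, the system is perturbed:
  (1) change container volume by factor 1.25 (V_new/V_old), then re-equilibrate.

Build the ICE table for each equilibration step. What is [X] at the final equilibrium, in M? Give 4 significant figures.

Q₀ = 2.7024e-04 vs Keq = 0.007133 ⇒ Q<K, forward
Step 1:
                   D          M          X
  Initial     0.6608     0.2259    0.03909
  Change     -0.1124    0.07493    0.07493
  Equil       0.5484     0.3008      0.114
  solve Keq expr → x = 0.03746; check Q = 0.007133
Then change container volume by factor 1.25 (V_new/V_old).
Step 2:
                   D          M          X
  Initial     0.4387     0.2407    0.09121
  Change   -0.008399   0.005599   0.005599
  Equil       0.4303     0.2463    0.09681
  solve Keq expr → x = 0.0028; check Q = 0.007133

[X]_eq = 0.09681 M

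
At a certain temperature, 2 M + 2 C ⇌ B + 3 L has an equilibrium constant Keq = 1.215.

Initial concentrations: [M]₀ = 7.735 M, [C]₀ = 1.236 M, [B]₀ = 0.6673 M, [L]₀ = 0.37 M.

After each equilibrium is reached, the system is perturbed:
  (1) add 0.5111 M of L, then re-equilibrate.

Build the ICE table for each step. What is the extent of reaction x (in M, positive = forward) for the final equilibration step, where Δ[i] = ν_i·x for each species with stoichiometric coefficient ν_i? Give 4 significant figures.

Q₀ = 3.6980e-04 vs Keq = 1.215 ⇒ Q<K, forward
Step 1:
                   M          C          B          L
  init         7.735      1.236     0.6673       0.37
  Δ          -0.9127    -0.9127     0.4564      1.369
  eq           6.822     0.3233      1.124      1.739
  solve Keq expr → x = 0.4564; check Q = 1.215
Then add 0.5111 M of L.
Step 2:
                   M          C          B          L
  init         6.822     0.3233      1.124       2.25
  Δ          0.09377    0.09377   -0.04689    -0.1407
  eq           6.916     0.4171      1.077       2.11
  solve Keq expr → x = -0.04689; check Q = 1.215

x = -0.04689 M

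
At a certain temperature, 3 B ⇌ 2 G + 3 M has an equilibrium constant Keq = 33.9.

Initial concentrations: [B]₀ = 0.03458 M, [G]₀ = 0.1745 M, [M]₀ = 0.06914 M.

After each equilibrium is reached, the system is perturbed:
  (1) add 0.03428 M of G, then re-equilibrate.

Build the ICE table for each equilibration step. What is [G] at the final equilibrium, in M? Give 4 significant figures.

[G]_eq = 0.2247 M

Q₀ = 0.2434 vs Keq = 33.9 ⇒ Q<K, forward
Step 1:
                  B         G         M
  I         0.03458    0.1745   0.06914
  C        -0.02494   0.01662   0.02494
  E        0.009645    0.1911   0.09408
  solve Keq expr → x = 0.008312; check Q = 33.9
Then add 0.03428 M of G.
Step 2:
                  B         G         M
  I        0.009645    0.2254   0.09408
  C       9.8750e-04 -6.5833e-04 -9.8750e-04
  E         0.01063    0.2247   0.09309
  solve Keq expr → x = -3.2917e-04; check Q = 33.9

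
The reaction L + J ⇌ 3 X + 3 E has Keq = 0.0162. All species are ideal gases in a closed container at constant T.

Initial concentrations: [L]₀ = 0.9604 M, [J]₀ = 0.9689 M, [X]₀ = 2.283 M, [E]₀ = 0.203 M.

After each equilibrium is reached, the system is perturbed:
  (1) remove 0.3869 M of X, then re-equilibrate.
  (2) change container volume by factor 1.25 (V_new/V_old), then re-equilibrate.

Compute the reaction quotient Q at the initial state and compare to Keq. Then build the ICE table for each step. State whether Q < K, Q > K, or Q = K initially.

Q₀ = 0.107 vs Keq = 0.0162 ⇒ Q>K, reverse
Step 1:
                    L           J           X           E
  Initial      0.9604      0.9689       2.283       0.203
  Change      0.02939     0.02939    -0.08817    -0.08817
  Equil        0.9898      0.9983       2.195      0.1148
  solve Keq expr → x = -0.02939; check Q = 0.0162
Then remove 0.3869 M of X.
Step 2:
                    L           J           X           E
  Initial      0.9898      0.9983       1.808      0.1148
  Change    -0.007399   -0.007399      0.0222      0.0222
  Equil        0.9824      0.9909        1.83       0.137
  solve Keq expr → x = 0.007399; check Q = 0.0162
Then change container volume by factor 1.25 (V_new/V_old).
Step 3:
                    L           J           X           E
  Initial      0.7859      0.7927       1.464      0.1096
  Change     -0.01111    -0.01111     0.03334     0.03334
  Equil        0.7748      0.7816       1.497       0.143
  solve Keq expr → x = 0.01111; check Q = 0.0162

Q₀ = 0.107; Q > K (proceeds reverse)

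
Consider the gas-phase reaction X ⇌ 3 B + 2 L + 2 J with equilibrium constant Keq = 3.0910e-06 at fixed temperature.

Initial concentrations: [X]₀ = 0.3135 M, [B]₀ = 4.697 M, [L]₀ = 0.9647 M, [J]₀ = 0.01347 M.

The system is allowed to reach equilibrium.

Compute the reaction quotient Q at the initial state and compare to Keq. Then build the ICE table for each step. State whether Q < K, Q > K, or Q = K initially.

Q₀ = 0.05581 vs Keq = 3.0910e-06 ⇒ Q>K, reverse
Step 1:
                    X           B           L           J
  init         0.3135       4.697      0.9647     0.01347
  Δ          0.006683    -0.02005    -0.01337    -0.01337
  eq           0.3202       4.677      0.9513  1.0339e-04
  solve Keq expr → x = -0.006683; check Q = 3.0910e-06

Q₀ = 0.05581; Q > K (proceeds reverse)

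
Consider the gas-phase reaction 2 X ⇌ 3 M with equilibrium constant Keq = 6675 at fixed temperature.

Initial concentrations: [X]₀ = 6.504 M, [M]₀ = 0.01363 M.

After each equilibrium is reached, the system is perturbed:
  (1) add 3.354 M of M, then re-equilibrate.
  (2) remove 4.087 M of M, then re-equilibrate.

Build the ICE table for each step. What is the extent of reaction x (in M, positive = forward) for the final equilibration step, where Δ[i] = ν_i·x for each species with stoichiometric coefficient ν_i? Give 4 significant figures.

x = 0.1112 M

Q₀ = 5.9859e-08 vs Keq = 6675 ⇒ Q<K, forward
Step 1:
                  X         M
  init        6.504   0.01363
  Δ          -6.159     9.239
  eq         0.3445     9.253
  solve Keq expr → x = 3.08; check Q = 6675
Then add 3.354 M of M.
Step 2:
                  X         M
  init       0.3445     12.61
  Δ          0.1854    -0.278
  eq         0.5299     12.33
  solve Keq expr → x = -0.09268; check Q = 6675
Then remove 4.087 M of M.
Step 3:
                  X         M
  init       0.5299     8.242
  Δ         -0.2225    0.3337
  eq         0.3074     8.576
  solve Keq expr → x = 0.1112; check Q = 6675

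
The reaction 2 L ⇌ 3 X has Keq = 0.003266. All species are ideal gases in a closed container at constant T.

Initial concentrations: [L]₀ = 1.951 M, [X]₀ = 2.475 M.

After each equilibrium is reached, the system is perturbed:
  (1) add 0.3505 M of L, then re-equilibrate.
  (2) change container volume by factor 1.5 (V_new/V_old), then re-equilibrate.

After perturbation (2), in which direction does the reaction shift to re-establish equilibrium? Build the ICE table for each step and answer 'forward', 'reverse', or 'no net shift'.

Direction: forward

Q₀ = 3.983 vs Keq = 0.003266 ⇒ Q>K, reverse
Step 1:
                  L         X
  Initial     1.951     2.475
  Change      1.427    -2.141
  Equil       3.378     0.334
  solve Keq expr → x = -0.7137; check Q = 0.003266
Then add 0.3505 M of L.
Step 2:
                  L         X
  Initial     3.729     0.334
  Change   -0.01453    0.0218
  Equil       3.714    0.3558
  solve Keq expr → x = 0.007265; check Q = 0.003266
Then change container volume by factor 1.5 (V_new/V_old).
Step 3:
                  L         X
  Initial     2.476    0.2372
  Change   -0.02182   0.03273
  Equil       2.454      0.27
  solve Keq expr → x = 0.01091; check Q = 0.003266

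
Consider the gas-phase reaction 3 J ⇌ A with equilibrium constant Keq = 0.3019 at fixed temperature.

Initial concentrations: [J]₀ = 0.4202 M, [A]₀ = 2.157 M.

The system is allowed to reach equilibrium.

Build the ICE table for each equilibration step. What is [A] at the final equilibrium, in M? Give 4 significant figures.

Q₀ = 29.07 vs Keq = 0.3019 ⇒ Q>K, reverse
Step 1:
                   J          A
  I           0.4202      2.157
  C             1.36    -0.4534
  E             1.78      1.704
  solve Keq expr → x = -0.4534; check Q = 0.3019

[A]_eq = 1.704 M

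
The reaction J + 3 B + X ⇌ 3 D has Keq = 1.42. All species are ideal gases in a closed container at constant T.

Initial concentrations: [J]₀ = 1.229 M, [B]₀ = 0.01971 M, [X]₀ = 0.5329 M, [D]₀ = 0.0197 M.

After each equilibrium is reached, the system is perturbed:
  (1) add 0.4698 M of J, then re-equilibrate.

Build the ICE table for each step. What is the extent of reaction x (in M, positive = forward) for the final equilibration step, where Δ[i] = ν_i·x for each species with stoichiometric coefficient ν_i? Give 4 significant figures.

Q₀ = 1.525 vs Keq = 1.42 ⇒ Q>K, reverse
Step 1:
                    J           B           X           D
  I             1.229     0.01971      0.5329      0.0197
  C        7.7538e-05  2.3262e-04  7.7538e-05 -2.3262e-04
  E             1.229     0.01994       0.533     0.01947
  solve Keq expr → x = -7.7538e-05; check Q = 1.42
Then add 0.4698 M of J.
Step 2:
                    J           B           X           D
  I             1.699     0.01994       0.533     0.01947
  C       -3.5325e-04    -0.00106 -3.5325e-04     0.00106
  E             1.699     0.01888      0.5326     0.02053
  solve Keq expr → x = 3.5325e-04; check Q = 1.42

x = 3.5325e-04 M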